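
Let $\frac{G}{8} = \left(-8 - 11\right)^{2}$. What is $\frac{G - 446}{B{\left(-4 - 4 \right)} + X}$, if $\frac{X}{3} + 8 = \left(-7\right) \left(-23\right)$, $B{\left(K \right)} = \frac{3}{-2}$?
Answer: $\frac{1628}{305} \approx 5.3377$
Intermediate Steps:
$B{\left(K \right)} = - \frac{3}{2}$ ($B{\left(K \right)} = 3 \left(- \frac{1}{2}\right) = - \frac{3}{2}$)
$G = 2888$ ($G = 8 \left(-8 - 11\right)^{2} = 8 \left(-19\right)^{2} = 8 \cdot 361 = 2888$)
$X = 459$ ($X = -24 + 3 \left(\left(-7\right) \left(-23\right)\right) = -24 + 3 \cdot 161 = -24 + 483 = 459$)
$\frac{G - 446}{B{\left(-4 - 4 \right)} + X} = \frac{2888 - 446}{- \frac{3}{2} + 459} = \frac{2442}{\frac{915}{2}} = 2442 \cdot \frac{2}{915} = \frac{1628}{305}$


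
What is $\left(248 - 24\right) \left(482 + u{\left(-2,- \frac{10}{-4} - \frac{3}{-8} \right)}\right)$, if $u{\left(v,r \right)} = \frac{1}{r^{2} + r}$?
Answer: $\frac{76995520}{713} \approx 1.0799 \cdot 10^{5}$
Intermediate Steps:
$u{\left(v,r \right)} = \frac{1}{r + r^{2}}$
$\left(248 - 24\right) \left(482 + u{\left(-2,- \frac{10}{-4} - \frac{3}{-8} \right)}\right) = \left(248 - 24\right) \left(482 + \frac{1}{\left(- \frac{10}{-4} - \frac{3}{-8}\right) \left(1 - \left(- \frac{5}{2} - \frac{3}{8}\right)\right)}\right) = 224 \left(482 + \frac{1}{\left(\left(-10\right) \left(- \frac{1}{4}\right) - - \frac{3}{8}\right) \left(1 - - \frac{23}{8}\right)}\right) = 224 \left(482 + \frac{1}{\left(\frac{5}{2} + \frac{3}{8}\right) \left(1 + \left(\frac{5}{2} + \frac{3}{8}\right)\right)}\right) = 224 \left(482 + \frac{1}{\frac{23}{8} \left(1 + \frac{23}{8}\right)}\right) = 224 \left(482 + \frac{8}{23 \cdot \frac{31}{8}}\right) = 224 \left(482 + \frac{8}{23} \cdot \frac{8}{31}\right) = 224 \left(482 + \frac{64}{713}\right) = 224 \cdot \frac{343730}{713} = \frac{76995520}{713}$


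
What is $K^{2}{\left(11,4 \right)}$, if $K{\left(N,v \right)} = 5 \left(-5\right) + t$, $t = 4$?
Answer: $441$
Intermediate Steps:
$K{\left(N,v \right)} = -21$ ($K{\left(N,v \right)} = 5 \left(-5\right) + 4 = -25 + 4 = -21$)
$K^{2}{\left(11,4 \right)} = \left(-21\right)^{2} = 441$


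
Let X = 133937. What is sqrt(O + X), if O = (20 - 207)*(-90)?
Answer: sqrt(150767) ≈ 388.29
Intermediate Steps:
O = 16830 (O = -187*(-90) = 16830)
sqrt(O + X) = sqrt(16830 + 133937) = sqrt(150767)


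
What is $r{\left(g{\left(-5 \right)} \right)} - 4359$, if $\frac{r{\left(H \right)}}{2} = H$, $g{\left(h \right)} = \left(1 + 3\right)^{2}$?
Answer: $-4327$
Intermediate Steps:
$g{\left(h \right)} = 16$ ($g{\left(h \right)} = 4^{2} = 16$)
$r{\left(H \right)} = 2 H$
$r{\left(g{\left(-5 \right)} \right)} - 4359 = 2 \cdot 16 - 4359 = 32 - 4359 = -4327$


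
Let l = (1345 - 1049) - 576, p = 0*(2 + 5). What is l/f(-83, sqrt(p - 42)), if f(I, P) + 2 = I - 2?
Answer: 280/87 ≈ 3.2184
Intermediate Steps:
p = 0 (p = 0*7 = 0)
f(I, P) = -4 + I (f(I, P) = -2 + (I - 2) = -2 + (-2 + I) = -4 + I)
l = -280 (l = 296 - 576 = -280)
l/f(-83, sqrt(p - 42)) = -280/(-4 - 83) = -280/(-87) = -280*(-1/87) = 280/87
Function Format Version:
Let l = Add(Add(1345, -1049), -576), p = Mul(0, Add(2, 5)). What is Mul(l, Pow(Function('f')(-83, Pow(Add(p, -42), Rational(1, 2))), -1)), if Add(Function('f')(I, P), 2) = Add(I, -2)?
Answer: Rational(280, 87) ≈ 3.2184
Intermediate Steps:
p = 0 (p = Mul(0, 7) = 0)
Function('f')(I, P) = Add(-4, I) (Function('f')(I, P) = Add(-2, Add(I, -2)) = Add(-2, Add(-2, I)) = Add(-4, I))
l = -280 (l = Add(296, -576) = -280)
Mul(l, Pow(Function('f')(-83, Pow(Add(p, -42), Rational(1, 2))), -1)) = Mul(-280, Pow(Add(-4, -83), -1)) = Mul(-280, Pow(-87, -1)) = Mul(-280, Rational(-1, 87)) = Rational(280, 87)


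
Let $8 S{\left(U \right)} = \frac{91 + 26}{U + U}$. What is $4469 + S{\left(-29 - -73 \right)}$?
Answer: $\frac{3146293}{704} \approx 4469.2$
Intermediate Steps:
$S{\left(U \right)} = \frac{117}{16 U}$ ($S{\left(U \right)} = \frac{\left(91 + 26\right) \frac{1}{U + U}}{8} = \frac{117 \frac{1}{2 U}}{8} = \frac{\frac{117}{2} \frac{1}{U}}{8} = \frac{117}{16 U}$)
$4469 + S{\left(-29 - -73 \right)} = 4469 + \frac{117}{16 \left(-29 - -73\right)} = 4469 + \frac{117}{16 \left(-29 + 73\right)} = 4469 + \frac{117}{16 \cdot 44} = 4469 + \frac{117}{16} \cdot \frac{1}{44} = 4469 + \frac{117}{704} = \frac{3146293}{704}$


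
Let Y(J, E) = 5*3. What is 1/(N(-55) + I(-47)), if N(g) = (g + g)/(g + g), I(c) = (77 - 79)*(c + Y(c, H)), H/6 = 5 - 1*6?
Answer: 1/65 ≈ 0.015385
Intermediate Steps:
H = -6 (H = 6*(5 - 1*6) = 6*(5 - 6) = 6*(-1) = -6)
Y(J, E) = 15
I(c) = -30 - 2*c (I(c) = (77 - 79)*(c + 15) = -2*(15 + c) = -30 - 2*c)
N(g) = 1 (N(g) = (2*g)/((2*g)) = (2*g)*(1/(2*g)) = 1)
1/(N(-55) + I(-47)) = 1/(1 + (-30 - 2*(-47))) = 1/(1 + (-30 + 94)) = 1/(1 + 64) = 1/65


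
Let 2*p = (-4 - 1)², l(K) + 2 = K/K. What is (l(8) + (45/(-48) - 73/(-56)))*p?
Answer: -1775/224 ≈ -7.9241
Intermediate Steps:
l(K) = -1 (l(K) = -2 + K/K = -2 + 1 = -1)
p = 25/2 (p = (-4 - 1)²/2 = (½)*(-5)² = (½)*25 = 25/2 ≈ 12.500)
(l(8) + (45/(-48) - 73/(-56)))*p = (-1 + (45/(-48) - 73/(-56)))*(25/2) = (-1 + (45*(-1/48) - 73*(-1/56)))*(25/2) = (-1 + (-15/16 + 73/56))*(25/2) = (-1 + 41/112)*(25/2) = -71/112*25/2 = -1775/224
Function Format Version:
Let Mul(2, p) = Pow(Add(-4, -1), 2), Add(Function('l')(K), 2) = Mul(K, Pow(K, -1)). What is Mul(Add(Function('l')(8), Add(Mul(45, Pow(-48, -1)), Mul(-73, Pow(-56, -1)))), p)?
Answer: Rational(-1775, 224) ≈ -7.9241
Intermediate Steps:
Function('l')(K) = -1 (Function('l')(K) = Add(-2, Mul(K, Pow(K, -1))) = Add(-2, 1) = -1)
p = Rational(25, 2) (p = Mul(Rational(1, 2), Pow(Add(-4, -1), 2)) = Mul(Rational(1, 2), Pow(-5, 2)) = Mul(Rational(1, 2), 25) = Rational(25, 2) ≈ 12.500)
Mul(Add(Function('l')(8), Add(Mul(45, Pow(-48, -1)), Mul(-73, Pow(-56, -1)))), p) = Mul(Add(-1, Add(Mul(45, Pow(-48, -1)), Mul(-73, Pow(-56, -1)))), Rational(25, 2)) = Mul(Add(-1, Add(Mul(45, Rational(-1, 48)), Mul(-73, Rational(-1, 56)))), Rational(25, 2)) = Mul(Add(-1, Add(Rational(-15, 16), Rational(73, 56))), Rational(25, 2)) = Mul(Add(-1, Rational(41, 112)), Rational(25, 2)) = Mul(Rational(-71, 112), Rational(25, 2)) = Rational(-1775, 224)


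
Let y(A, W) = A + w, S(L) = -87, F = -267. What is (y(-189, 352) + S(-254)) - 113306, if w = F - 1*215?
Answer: -114064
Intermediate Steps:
w = -482 (w = -267 - 1*215 = -267 - 215 = -482)
y(A, W) = -482 + A (y(A, W) = A - 482 = -482 + A)
(y(-189, 352) + S(-254)) - 113306 = ((-482 - 189) - 87) - 113306 = (-671 - 87) - 113306 = -758 - 113306 = -114064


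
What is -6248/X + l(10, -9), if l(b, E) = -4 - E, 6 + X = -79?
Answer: 6673/85 ≈ 78.506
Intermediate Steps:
X = -85 (X = -6 - 79 = -85)
-6248/X + l(10, -9) = -6248/(-85) + (-4 - 1*(-9)) = -6248*(-1)/85 + (-4 + 9) = -88*(-71/85) + 5 = 6248/85 + 5 = 6673/85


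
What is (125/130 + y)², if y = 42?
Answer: 1247689/676 ≈ 1845.7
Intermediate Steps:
(125/130 + y)² = (125/130 + 42)² = (125*(1/130) + 42)² = (25/26 + 42)² = (1117/26)² = 1247689/676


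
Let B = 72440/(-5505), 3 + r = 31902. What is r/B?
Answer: -35120799/14488 ≈ -2424.1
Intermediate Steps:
r = 31899 (r = -3 + 31902 = 31899)
B = -14488/1101 (B = 72440*(-1/5505) = -14488/1101 ≈ -13.159)
r/B = 31899/(-14488/1101) = 31899*(-1101/14488) = -35120799/14488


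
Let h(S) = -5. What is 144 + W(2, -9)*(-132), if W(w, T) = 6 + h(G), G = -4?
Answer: 12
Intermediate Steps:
W(w, T) = 1 (W(w, T) = 6 - 5 = 1)
144 + W(2, -9)*(-132) = 144 + 1*(-132) = 144 - 132 = 12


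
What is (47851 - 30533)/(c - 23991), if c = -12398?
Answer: -17318/36389 ≈ -0.47591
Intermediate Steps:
(47851 - 30533)/(c - 23991) = (47851 - 30533)/(-12398 - 23991) = 17318/(-36389) = 17318*(-1/36389) = -17318/36389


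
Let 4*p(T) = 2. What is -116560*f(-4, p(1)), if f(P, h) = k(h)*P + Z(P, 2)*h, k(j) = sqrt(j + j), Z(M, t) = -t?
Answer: 582800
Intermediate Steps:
p(T) = 1/2 (p(T) = (1/4)*2 = 1/2)
k(j) = sqrt(2)*sqrt(j) (k(j) = sqrt(2*j) = sqrt(2)*sqrt(j))
f(P, h) = -2*h + P*sqrt(2)*sqrt(h) (f(P, h) = (sqrt(2)*sqrt(h))*P + (-1*2)*h = P*sqrt(2)*sqrt(h) - 2*h = -2*h + P*sqrt(2)*sqrt(h))
-116560*f(-4, p(1)) = -116560*(-2*1/2 - 4*sqrt(2)*sqrt(1/2)) = -116560*(-1 - 4*sqrt(2)*sqrt(2)/2) = -116560*(-1 - 4) = -116560*(-5) = 582800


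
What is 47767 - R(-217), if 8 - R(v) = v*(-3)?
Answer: 48410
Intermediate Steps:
R(v) = 8 + 3*v (R(v) = 8 - v*(-3) = 8 - (-3)*v = 8 + 3*v)
47767 - R(-217) = 47767 - (8 + 3*(-217)) = 47767 - (8 - 651) = 47767 - 1*(-643) = 47767 + 643 = 48410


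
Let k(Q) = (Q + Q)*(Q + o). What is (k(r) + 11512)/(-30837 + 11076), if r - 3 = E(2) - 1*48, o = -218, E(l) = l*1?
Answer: -33958/19761 ≈ -1.7184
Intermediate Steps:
E(l) = l
r = -43 (r = 3 + (2 - 1*48) = 3 + (2 - 48) = 3 - 46 = -43)
k(Q) = 2*Q*(-218 + Q) (k(Q) = (Q + Q)*(Q - 218) = (2*Q)*(-218 + Q) = 2*Q*(-218 + Q))
(k(r) + 11512)/(-30837 + 11076) = (2*(-43)*(-218 - 43) + 11512)/(-30837 + 11076) = (2*(-43)*(-261) + 11512)/(-19761) = (22446 + 11512)*(-1/19761) = 33958*(-1/19761) = -33958/19761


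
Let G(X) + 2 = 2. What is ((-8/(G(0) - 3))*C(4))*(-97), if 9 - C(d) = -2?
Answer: -8536/3 ≈ -2845.3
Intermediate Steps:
G(X) = 0 (G(X) = -2 + 2 = 0)
C(d) = 11 (C(d) = 9 - 1*(-2) = 9 + 2 = 11)
((-8/(G(0) - 3))*C(4))*(-97) = ((-8/(0 - 3))*11)*(-97) = ((-8/(-3))*11)*(-97) = (-1/3*(-8)*11)*(-97) = ((8/3)*11)*(-97) = (88/3)*(-97) = -8536/3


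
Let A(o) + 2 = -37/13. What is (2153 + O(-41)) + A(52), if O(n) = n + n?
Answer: 26860/13 ≈ 2066.2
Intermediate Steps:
A(o) = -63/13 (A(o) = -2 - 37/13 = -63/13)
O(n) = 2*n
(2153 + O(-41)) + A(52) = (2153 + 2*(-41)) - 63/13 = (2153 - 82) - 63/13 = 2071 - 63/13 = 26860/13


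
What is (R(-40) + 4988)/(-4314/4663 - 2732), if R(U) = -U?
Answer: -11722782/6371815 ≈ -1.8398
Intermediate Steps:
(R(-40) + 4988)/(-4314/4663 - 2732) = (-1*(-40) + 4988)/(-4314/4663 - 2732) = (40 + 4988)/(-4314*1/4663 - 2732) = 5028/(-4314/4663 - 2732) = 5028/(-12743630/4663) = 5028*(-4663/12743630) = -11722782/6371815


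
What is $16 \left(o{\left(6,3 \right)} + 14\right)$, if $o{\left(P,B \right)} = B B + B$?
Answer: $416$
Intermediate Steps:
$o{\left(P,B \right)} = B + B^{2}$ ($o{\left(P,B \right)} = B^{2} + B = B + B^{2}$)
$16 \left(o{\left(6,3 \right)} + 14\right) = 16 \left(3 \left(1 + 3\right) + 14\right) = 16 \left(3 \cdot 4 + 14\right) = 16 \left(12 + 14\right) = 16 \cdot 26 = 416$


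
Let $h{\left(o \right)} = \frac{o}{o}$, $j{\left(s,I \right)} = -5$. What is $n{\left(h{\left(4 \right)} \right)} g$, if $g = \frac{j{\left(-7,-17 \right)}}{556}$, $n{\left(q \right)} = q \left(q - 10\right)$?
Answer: $\frac{45}{556} \approx 0.080935$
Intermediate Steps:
$h{\left(o \right)} = 1$
$n{\left(q \right)} = q \left(-10 + q\right)$
$g = - \frac{5}{556} \approx -0.0089928$
$n{\left(h{\left(4 \right)} \right)} g = 1 \left(-10 + 1\right) \left(- \frac{5}{556}\right) = 1 \left(-9\right) \left(- \frac{5}{556}\right) = \left(-9\right) \left(- \frac{5}{556}\right) = \frac{45}{556}$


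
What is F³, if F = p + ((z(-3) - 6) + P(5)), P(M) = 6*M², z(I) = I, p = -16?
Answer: 1953125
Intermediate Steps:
F = 125 (F = -16 + ((-3 - 6) + 6*5²) = -16 + (-9 + 6*25) = -16 + (-9 + 150) = -16 + 141 = 125)
F³ = 125³ = 1953125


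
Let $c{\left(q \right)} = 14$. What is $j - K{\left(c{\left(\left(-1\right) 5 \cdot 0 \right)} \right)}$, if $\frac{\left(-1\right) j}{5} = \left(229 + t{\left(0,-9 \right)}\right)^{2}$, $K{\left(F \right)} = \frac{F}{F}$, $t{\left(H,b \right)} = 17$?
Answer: $-302581$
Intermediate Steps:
$K{\left(F \right)} = 1$
$j = -302580$ ($j = - 5 \left(229 + 17\right)^{2} = - 5 \cdot 246^{2} = \left(-5\right) 60516 = -302580$)
$j - K{\left(c{\left(\left(-1\right) 5 \cdot 0 \right)} \right)} = -302580 - 1 = -302581$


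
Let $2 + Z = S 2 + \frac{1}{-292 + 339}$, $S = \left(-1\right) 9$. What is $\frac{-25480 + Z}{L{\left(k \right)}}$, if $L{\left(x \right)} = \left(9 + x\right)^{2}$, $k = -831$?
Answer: $- \frac{1198499}{31757148} \approx -0.03774$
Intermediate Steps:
$S = -9$
$Z = - \frac{939}{47}$ ($Z = -2 + \left(\left(-9\right) 2 + \frac{1}{-292 + 339}\right) = -2 - \left(18 - \frac{1}{47}\right) = -2 + \left(-18 + \frac{1}{47}\right) = -2 - \frac{845}{47} = - \frac{939}{47} \approx -19.979$)
$\frac{-25480 + Z}{L{\left(k \right)}} = \frac{-25480 - \frac{939}{47}}{\left(9 - 831\right)^{2}} = - \frac{1198499}{47 \left(-822\right)^{2}} = - \frac{1198499}{47 \cdot 675684} = \left(- \frac{1198499}{47}\right) \frac{1}{675684} = - \frac{1198499}{31757148}$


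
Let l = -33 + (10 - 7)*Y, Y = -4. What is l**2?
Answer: 2025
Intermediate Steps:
l = -45 (l = -33 + (10 - 7)*(-4) = -33 + 3*(-4) = -33 - 12 = -45)
l**2 = (-45)**2 = 2025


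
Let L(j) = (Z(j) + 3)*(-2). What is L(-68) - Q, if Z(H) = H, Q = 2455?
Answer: -2325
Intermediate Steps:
L(j) = -6 - 2*j (L(j) = (j + 3)*(-2) = (3 + j)*(-2) = -6 - 2*j)
L(-68) - Q = (-6 - 2*(-68)) - 1*2455 = (-6 + 136) - 2455 = 130 - 2455 = -2325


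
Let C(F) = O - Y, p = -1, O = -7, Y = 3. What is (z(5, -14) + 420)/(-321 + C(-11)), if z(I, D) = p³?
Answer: -419/331 ≈ -1.2659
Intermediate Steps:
z(I, D) = -1 (z(I, D) = (-1)³ = -1)
C(F) = -10 (C(F) = -7 - 1*3 = -7 - 3 = -10)
(z(5, -14) + 420)/(-321 + C(-11)) = (-1 + 420)/(-321 - 10) = 419/(-331) = 419*(-1/331) = -419/331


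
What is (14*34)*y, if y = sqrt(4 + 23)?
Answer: 1428*sqrt(3) ≈ 2473.4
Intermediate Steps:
y = 3*sqrt(3) (y = sqrt(27) = 3*sqrt(3) ≈ 5.1962)
(14*34)*y = (14*34)*(3*sqrt(3)) = 476*(3*sqrt(3)) = 1428*sqrt(3)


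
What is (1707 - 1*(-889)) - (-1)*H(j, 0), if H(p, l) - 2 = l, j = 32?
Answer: 2598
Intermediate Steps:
H(p, l) = 2 + l
(1707 - 1*(-889)) - (-1)*H(j, 0) = (1707 - 1*(-889)) - (-1)*(2 + 0) = (1707 + 889) - (-1)*2 = 2596 - 1*(-2) = 2596 + 2 = 2598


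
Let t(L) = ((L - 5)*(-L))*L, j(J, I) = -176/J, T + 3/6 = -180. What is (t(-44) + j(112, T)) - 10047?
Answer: 593708/7 ≈ 84815.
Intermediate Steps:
T = -361/2 (T = -½ - 180 = -361/2 ≈ -180.50)
t(L) = -L²*(-5 + L) (t(L) = ((-5 + L)*(-L))*L = (-L*(-5 + L))*L = -L²*(-5 + L))
(t(-44) + j(112, T)) - 10047 = ((-44)²*(5 - 1*(-44)) - 176/112) - 10047 = (1936*(5 + 44) - 176*1/112) - 10047 = (1936*49 - 11/7) - 10047 = (94864 - 11/7) - 10047 = 664037/7 - 10047 = 593708/7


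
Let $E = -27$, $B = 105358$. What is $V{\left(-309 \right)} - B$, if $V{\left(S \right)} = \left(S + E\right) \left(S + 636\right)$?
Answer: $-215230$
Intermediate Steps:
$V{\left(S \right)} = \left(-27 + S\right) \left(636 + S\right)$ ($V{\left(S \right)} = \left(S - 27\right) \left(S + 636\right) = \left(-27 + S\right) \left(636 + S\right)$)
$V{\left(-309 \right)} - B = \left(-17172 + \left(-309\right)^{2} + 609 \left(-309\right)\right) - 105358 = \left(-17172 + 95481 - 188181\right) - 105358 = -109872 - 105358 = -215230$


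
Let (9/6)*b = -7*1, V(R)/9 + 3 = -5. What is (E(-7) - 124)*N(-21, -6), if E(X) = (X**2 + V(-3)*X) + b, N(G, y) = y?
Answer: -2546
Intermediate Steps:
V(R) = -72 (V(R) = -27 + 9*(-5) = -27 - 45 = -72)
b = -14/3 (b = 2*(-7*1)/3 = (2/3)*(-7) = -14/3 ≈ -4.6667)
E(X) = -14/3 + X**2 - 72*X (E(X) = (X**2 - 72*X) - 14/3 = -14/3 + X**2 - 72*X)
(E(-7) - 124)*N(-21, -6) = ((-14/3 + (-7)**2 - 72*(-7)) - 124)*(-6) = ((-14/3 + 49 + 504) - 124)*(-6) = (1645/3 - 124)*(-6) = (1273/3)*(-6) = -2546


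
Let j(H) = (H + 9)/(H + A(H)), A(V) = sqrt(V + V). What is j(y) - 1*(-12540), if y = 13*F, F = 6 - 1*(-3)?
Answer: 1442226/115 - 42*sqrt(26)/1495 ≈ 12541.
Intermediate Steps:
F = 9 (F = 6 + 3 = 9)
A(V) = sqrt(2)*sqrt(V) (A(V) = sqrt(2*V) = sqrt(2)*sqrt(V))
y = 117 (y = 13*9 = 117)
j(H) = (9 + H)/(H + sqrt(2)*sqrt(H)) (j(H) = (H + 9)/(H + sqrt(2)*sqrt(H)) = (9 + H)/(H + sqrt(2)*sqrt(H)))
j(y) - 1*(-12540) = (9 + 117)/(117 + sqrt(2)*sqrt(117)) - 1*(-12540) = 126/(117 + sqrt(2)*(3*sqrt(13))) + 12540 = 126/(117 + 3*sqrt(26)) + 12540 = 12540 + 126/(117 + 3*sqrt(26))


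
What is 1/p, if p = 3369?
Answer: 1/3369 ≈ 0.00029682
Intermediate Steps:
1/p = 1/3369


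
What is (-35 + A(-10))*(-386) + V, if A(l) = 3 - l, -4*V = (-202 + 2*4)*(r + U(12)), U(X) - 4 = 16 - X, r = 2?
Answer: 8977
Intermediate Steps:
U(X) = 20 - X (U(X) = 4 + (16 - X) = 20 - X)
V = 485 (V = -(-202 + 2*4)*(2 + (20 - 1*12))/4 = -(-202 + 8)*(2 + (20 - 12))/4 = -(-97)*(2 + 8)/2 = -(-97)*10/2 = -¼*(-1940) = 485)
(-35 + A(-10))*(-386) + V = (-35 + (3 - 1*(-10)))*(-386) + 485 = (-35 + (3 + 10))*(-386) + 485 = (-35 + 13)*(-386) + 485 = -22*(-386) + 485 = 8492 + 485 = 8977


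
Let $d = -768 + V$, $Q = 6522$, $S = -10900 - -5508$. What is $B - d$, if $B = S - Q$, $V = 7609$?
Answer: $-18755$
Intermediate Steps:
$S = -5392$ ($S = -10900 + 5508 = -5392$)
$B = -11914$ ($B = -5392 - 6522 = -11914$)
$d = 6841$ ($d = -768 + 7609 = 6841$)
$B - d = -11914 - 6841 = -18755$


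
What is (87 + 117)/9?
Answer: 68/3 ≈ 22.667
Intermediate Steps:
(87 + 117)/9 = 204*(⅑) = 68/3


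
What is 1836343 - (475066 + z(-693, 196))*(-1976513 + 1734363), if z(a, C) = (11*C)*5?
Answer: 117649445243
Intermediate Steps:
z(a, C) = 55*C
1836343 - (475066 + z(-693, 196))*(-1976513 + 1734363) = 1836343 - (475066 + 55*196)*(-1976513 + 1734363) = 1836343 - (475066 + 10780)*(-242150) = 1836343 - 485846*(-242150) = 1836343 - 1*(-117647608900) = 1836343 + 117647608900 = 117649445243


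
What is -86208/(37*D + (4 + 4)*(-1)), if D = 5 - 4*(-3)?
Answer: -28736/207 ≈ -138.82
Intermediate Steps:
D = 17 (D = 5 + 12 = 17)
-86208/(37*D + (4 + 4)*(-1)) = -86208/(37*17 + (4 + 4)*(-1)) = -86208/(629 + 8*(-1)) = -86208/(629 - 8) = -86208/621 = -86208*1/621 = -28736/207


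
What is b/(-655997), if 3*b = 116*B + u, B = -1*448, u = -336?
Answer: 52304/1967991 ≈ 0.026577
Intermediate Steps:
B = -448
b = -52304/3 (b = (116*(-448) - 336)/3 = (-51968 - 336)/3 = (1/3)*(-52304) = -52304/3 ≈ -17435.)
b/(-655997) = -52304/3/(-655997) = -52304/3*(-1/655997) = 52304/1967991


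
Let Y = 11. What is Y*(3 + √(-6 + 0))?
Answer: 33 + 11*I*√6 ≈ 33.0 + 26.944*I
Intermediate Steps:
Y*(3 + √(-6 + 0)) = 11*(3 + √(-6 + 0)) = 11*(3 + √(-6)) = 11*(3 + I*√6) = 33 + 11*I*√6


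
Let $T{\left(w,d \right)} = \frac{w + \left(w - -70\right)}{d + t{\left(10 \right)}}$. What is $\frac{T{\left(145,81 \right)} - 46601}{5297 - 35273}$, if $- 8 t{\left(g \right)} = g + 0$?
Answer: $\frac{14864279}{9562344} \approx 1.5545$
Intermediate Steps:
$t{\left(g \right)} = - \frac{g}{8}$ ($t{\left(g \right)} = - \frac{g + 0}{8} = - \frac{g}{8}$)
$T{\left(w,d \right)} = \frac{70 + 2 w}{- \frac{5}{4} + d}$ ($T{\left(w,d \right)} = \frac{w + \left(w - -70\right)}{d - \frac{5}{4}} = \frac{w + \left(w + 70\right)}{d - \frac{5}{4}} = \frac{w + \left(70 + w\right)}{- \frac{5}{4} + d} = \frac{70 + 2 w}{- \frac{5}{4} + d}$)
$\frac{T{\left(145,81 \right)} - 46601}{5297 - 35273} = \frac{\frac{8 \left(35 + 145\right)}{-5 + 4 \cdot 81} - 46601}{5297 - 35273} = \frac{8 \frac{1}{-5 + 324} \cdot 180 - 46601}{-29976} = \left(8 \cdot \frac{1}{319} \cdot 180 - 46601\right) \left(- \frac{1}{29976}\right) = \left(\frac{1440}{319} - 46601\right) \left(- \frac{1}{29976}\right) = \left(- \frac{14864279}{319}\right) \left(- \frac{1}{29976}\right) = \frac{14864279}{9562344}$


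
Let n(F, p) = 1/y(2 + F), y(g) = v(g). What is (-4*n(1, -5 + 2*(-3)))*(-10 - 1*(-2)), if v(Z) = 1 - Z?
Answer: -16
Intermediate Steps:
y(g) = 1 - g
n(F, p) = 1/(-1 - F) (n(F, p) = 1/(1 - (2 + F)) = 1/(1 + (-2 - F)) = 1/(-1 - F))
(-4*n(1, -5 + 2*(-3)))*(-10 - 1*(-2)) = (-(-4)/(1 + 1))*(-10 - 1*(-2)) = (-(-4)/2)*(-10 + 2) = -(-4)/2*(-8) = -4*(-½)*(-8) = 2*(-8) = -16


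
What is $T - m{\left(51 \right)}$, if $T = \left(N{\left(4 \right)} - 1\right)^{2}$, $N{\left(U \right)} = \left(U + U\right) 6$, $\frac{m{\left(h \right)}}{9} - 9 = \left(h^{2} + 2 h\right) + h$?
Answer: $-22658$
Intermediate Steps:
$m{\left(h \right)} = 81 + 9 h^{2} + 27 h$ ($m{\left(h \right)} = 81 + 9 \left(\left(h^{2} + 2 h\right) + h\right) = 81 + 9 \left(h^{2} + 3 h\right) = 81 + \left(9 h^{2} + 27 h\right) = 81 + 9 h^{2} + 27 h$)
$N{\left(U \right)} = 12 U$ ($N{\left(U \right)} = 2 U 6 = 12 U$)
$T = 2209$ ($T = \left(12 \cdot 4 - 1\right)^{2} = \left(48 - 1\right)^{2} = 47^{2} = 2209$)
$T - m{\left(51 \right)} = 2209 - \left(81 + 9 \cdot 51^{2} + 27 \cdot 51\right) = 2209 - \left(81 + 9 \cdot 2601 + 1377\right) = 2209 - \left(81 + 23409 + 1377\right) = 2209 - 24867 = -22658$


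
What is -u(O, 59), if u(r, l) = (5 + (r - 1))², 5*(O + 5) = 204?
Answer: -39601/25 ≈ -1584.0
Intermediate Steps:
O = 179/5 (O = -5 + (⅕)*204 = -5 + 204/5 = 179/5 ≈ 35.800)
u(r, l) = (4 + r)² (u(r, l) = (5 + (-1 + r))² = (4 + r)²)
-u(O, 59) = -(4 + 179/5)² = -(199/5)² = -1*39601/25 = -39601/25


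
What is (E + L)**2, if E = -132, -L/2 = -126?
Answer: 14400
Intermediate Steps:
L = 252 (L = -2*(-126) = 252)
(E + L)**2 = (-132 + 252)**2 = 120**2 = 14400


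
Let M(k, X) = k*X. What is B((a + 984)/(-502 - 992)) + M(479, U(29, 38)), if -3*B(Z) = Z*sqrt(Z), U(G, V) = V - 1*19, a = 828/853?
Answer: 9101 + 140030*I*sqrt(29741951910)/135337456827 ≈ 9101.0 + 0.17844*I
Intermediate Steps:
a = 828/853 (a = 828*(1/853) = 828/853 ≈ 0.97069)
U(G, V) = -19 + V (U(G, V) = V - 19 = -19 + V)
B(Z) = -Z**(3/2)/3 (B(Z) = -Z*sqrt(Z)/3 = -Z**(3/2)/3)
M(k, X) = X*k
B((a + 984)/(-502 - 992)) + M(479, U(29, 38)) = -(828/853 + 984)**(3/2)*(-I*sqrt(166)/744012)/3 + (-19 + 38)*479 = -1680360*sqrt(179168385)*(-I*sqrt(166)/744012)/727609/3 + 19*479 = -(-140030*I*sqrt(29741951910)/45112485609)/3 + 9101 = -(-140030)*I*sqrt(29741951910)/135337456827 + 9101 = 140030*I*sqrt(29741951910)/135337456827 + 9101 = 9101 + 140030*I*sqrt(29741951910)/135337456827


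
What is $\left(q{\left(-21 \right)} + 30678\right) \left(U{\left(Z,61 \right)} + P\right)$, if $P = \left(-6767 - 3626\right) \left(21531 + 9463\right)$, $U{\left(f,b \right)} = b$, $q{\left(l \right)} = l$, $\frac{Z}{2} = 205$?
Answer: $-9875250651717$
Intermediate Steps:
$Z = 410$ ($Z = 2 \cdot 205 = 410$)
$P = -322120642$ ($P = \left(-10393\right) 30994 = -322120642$)
$\left(q{\left(-21 \right)} + 30678\right) \left(U{\left(Z,61 \right)} + P\right) = \left(-21 + 30678\right) \left(61 - 322120642\right) = 30657 \left(-322120581\right) = -9875250651717$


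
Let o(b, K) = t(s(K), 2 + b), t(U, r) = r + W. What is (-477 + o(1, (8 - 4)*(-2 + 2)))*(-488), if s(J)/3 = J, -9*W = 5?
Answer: 2084248/9 ≈ 2.3158e+5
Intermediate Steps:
W = -5/9 (W = -1/9*5 = -5/9 ≈ -0.55556)
s(J) = 3*J
t(U, r) = -5/9 + r (t(U, r) = r - 5/9 = -5/9 + r)
o(b, K) = 13/9 + b (o(b, K) = -5/9 + (2 + b) = 13/9 + b)
(-477 + o(1, (8 - 4)*(-2 + 2)))*(-488) = (-477 + (13/9 + 1))*(-488) = (-477 + 22/9)*(-488) = -4271/9*(-488) = 2084248/9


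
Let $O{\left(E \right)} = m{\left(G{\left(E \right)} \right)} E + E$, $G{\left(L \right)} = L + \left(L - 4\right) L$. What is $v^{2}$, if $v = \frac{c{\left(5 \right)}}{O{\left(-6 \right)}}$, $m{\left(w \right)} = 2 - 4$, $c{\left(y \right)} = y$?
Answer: $\frac{25}{36} \approx 0.69444$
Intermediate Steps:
$G{\left(L \right)} = L + L \left(-4 + L\right)$ ($G{\left(L \right)} = L + \left(-4 + L\right) L = L + L \left(-4 + L\right)$)
$m{\left(w \right)} = -2$
$O{\left(E \right)} = - E$ ($O{\left(E \right)} = - 2 E + E = - E$)
$v = \frac{5}{6}$ ($v = \frac{5}{\left(-1\right) \left(-6\right)} = \frac{5}{6} \approx 0.83333$)
$v^{2} = \left(\frac{5}{6}\right)^{2} = \frac{25}{36}$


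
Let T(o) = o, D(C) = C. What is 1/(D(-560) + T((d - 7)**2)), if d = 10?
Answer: -1/551 ≈ -0.0018149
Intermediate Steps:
1/(D(-560) + T((d - 7)**2)) = 1/(-560 + (10 - 7)**2) = 1/(-560 + 3**2) = 1/(-560 + 9) = 1/(-551) = -1/551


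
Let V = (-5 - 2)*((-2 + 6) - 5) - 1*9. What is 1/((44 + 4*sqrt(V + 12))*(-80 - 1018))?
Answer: -11/487512 + sqrt(10)/487512 ≈ -1.6077e-5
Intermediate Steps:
V = -2 (V = -7*(4 - 5) - 9 = -7*(-1) - 9 = 7 - 9 = -2)
1/((44 + 4*sqrt(V + 12))*(-80 - 1018)) = 1/((44 + 4*sqrt(-2 + 12))*(-80 - 1018)) = 1/((44 + 4*sqrt(10))*(-1098)) = -1/1098/(44 + 4*sqrt(10)) = -1/(1098*(44 + 4*sqrt(10)))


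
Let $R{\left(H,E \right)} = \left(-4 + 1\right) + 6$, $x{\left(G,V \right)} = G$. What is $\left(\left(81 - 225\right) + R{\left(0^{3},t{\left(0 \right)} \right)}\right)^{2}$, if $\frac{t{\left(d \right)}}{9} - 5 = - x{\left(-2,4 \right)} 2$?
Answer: $19881$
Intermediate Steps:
$t{\left(d \right)} = 81$ ($t{\left(d \right)} = 45 + 9 \left(-1\right) \left(-2\right) 2 = 45 + 9 \cdot 2 \cdot 2 = 45 + 9 \cdot 4 = 45 + 36 = 81$)
$R{\left(H,E \right)} = 3$ ($R{\left(H,E \right)} = -3 + 6 = 3$)
$\left(\left(81 - 225\right) + R{\left(0^{3},t{\left(0 \right)} \right)}\right)^{2} = \left(\left(81 - 225\right) + 3\right)^{2} = \left(-144 + 3\right)^{2} = \left(-141\right)^{2} = 19881$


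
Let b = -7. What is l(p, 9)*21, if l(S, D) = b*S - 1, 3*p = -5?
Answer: 224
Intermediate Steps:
p = -5/3 (p = (1/3)*(-5) = -5/3 ≈ -1.6667)
l(S, D) = -1 - 7*S (l(S, D) = -7*S - 1 = -1 - 7*S)
l(p, 9)*21 = (-1 - 7*(-5/3))*21 = (-1 + 35/3)*21 = (32/3)*21 = 224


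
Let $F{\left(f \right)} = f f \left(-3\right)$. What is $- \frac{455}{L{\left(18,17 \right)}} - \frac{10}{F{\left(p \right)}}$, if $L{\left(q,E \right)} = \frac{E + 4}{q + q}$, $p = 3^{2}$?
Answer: $- \frac{189530}{243} \approx -779.96$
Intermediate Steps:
$p = 9$
$L{\left(q,E \right)} = \frac{4 + E}{2 q}$
$F{\left(f \right)} = - 3 f^{2}$ ($F{\left(f \right)} = f^{2} \left(-3\right) = - 3 f^{2}$)
$- \frac{455}{L{\left(18,17 \right)}} - \frac{10}{F{\left(p \right)}} = - \frac{455}{\frac{1}{2} \cdot \frac{1}{18} \left(4 + 17\right)} - \frac{10}{\left(-3\right) 9^{2}} = - \frac{455}{\frac{1}{2} \cdot \frac{1}{18} \cdot 21} - \frac{10}{\left(-3\right) 81} = - \frac{455}{\frac{7}{12}} - \frac{10}{-243} = \left(-455\right) \frac{12}{7} - - \frac{10}{243} = -780 + \frac{10}{243} = - \frac{189530}{243}$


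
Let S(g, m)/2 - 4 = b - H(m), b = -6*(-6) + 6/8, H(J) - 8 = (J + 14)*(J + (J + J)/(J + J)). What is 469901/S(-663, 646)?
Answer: -939802/1707949 ≈ -0.55025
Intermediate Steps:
H(J) = 8 + (1 + J)*(14 + J) (H(J) = 8 + (J + 14)*(J + (J + J)/(J + J)) = 8 + (14 + J)*(J + (2*J)/((2*J))) = 8 + (14 + J)*(J + (2*J)*(1/(2*J))) = 8 + (14 + J)*(J + 1) = 8 + (14 + J)*(1 + J) = 8 + (1 + J)*(14 + J))
b = 147/4 (b = 36 + 6*(⅛) = 36 + ¾ = 147/4 ≈ 36.750)
S(g, m) = 75/2 - 30*m - 2*m² (S(g, m) = 8 + 2*(147/4 - (22 + m² + 15*m)) = 8 + 2*(147/4 + (-22 - m² - 15*m)) = 8 + 2*(59/4 - m² - 15*m) = 8 + (59/2 - 30*m - 2*m²) = 75/2 - 30*m - 2*m²)
469901/S(-663, 646) = 469901/(75/2 - 30*646 - 2*646²) = 469901/(75/2 - 19380 - 2*417316) = 469901/(75/2 - 19380 - 834632) = 469901/(-1707949/2) = 469901*(-2/1707949) = -939802/1707949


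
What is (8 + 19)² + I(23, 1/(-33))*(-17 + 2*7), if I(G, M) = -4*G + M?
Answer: 11056/11 ≈ 1005.1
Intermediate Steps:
I(G, M) = M - 4*G
(8 + 19)² + I(23, 1/(-33))*(-17 + 2*7) = (8 + 19)² + (1/(-33) - 4*23)*(-17 + 2*7) = 27² + (-1/33 - 92)*(-17 + 14) = 729 - 3037/33*(-3) = 729 + 3037/11 = 11056/11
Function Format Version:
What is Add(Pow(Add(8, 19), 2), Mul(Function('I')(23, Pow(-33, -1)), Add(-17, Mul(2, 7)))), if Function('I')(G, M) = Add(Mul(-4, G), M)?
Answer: Rational(11056, 11) ≈ 1005.1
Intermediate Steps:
Function('I')(G, M) = Add(M, Mul(-4, G))
Add(Pow(Add(8, 19), 2), Mul(Function('I')(23, Pow(-33, -1)), Add(-17, Mul(2, 7)))) = Add(Pow(Add(8, 19), 2), Mul(Add(Pow(-33, -1), Mul(-4, 23)), Add(-17, Mul(2, 7)))) = Add(Pow(27, 2), Mul(Add(Rational(-1, 33), -92), Add(-17, 14))) = Add(729, Mul(Rational(-3037, 33), -3)) = Add(729, Rational(3037, 11)) = Rational(11056, 11)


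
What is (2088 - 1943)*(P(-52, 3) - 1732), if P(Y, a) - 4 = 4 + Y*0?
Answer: -249980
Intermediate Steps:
P(Y, a) = 8 (P(Y, a) = 4 + (4 + Y*0) = 4 + (4 + 0) = 4 + 4 = 8)
(2088 - 1943)*(P(-52, 3) - 1732) = (2088 - 1943)*(8 - 1732) = 145*(-1724) = -249980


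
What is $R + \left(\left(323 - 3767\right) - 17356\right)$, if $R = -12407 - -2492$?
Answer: $-30715$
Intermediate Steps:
$R = -9915$ ($R = -12407 + 2492 = -9915$)
$R + \left(\left(323 - 3767\right) - 17356\right) = -9915 + \left(\left(323 - 3767\right) - 17356\right) = -9915 - 20800 = -30715$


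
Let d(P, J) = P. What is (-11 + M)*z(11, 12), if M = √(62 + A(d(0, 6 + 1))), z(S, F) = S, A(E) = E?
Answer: -121 + 11*√62 ≈ -34.386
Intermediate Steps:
M = √62 (M = √(62 + 0) = √62 ≈ 7.8740)
(-11 + M)*z(11, 12) = (-11 + √62)*11 = -121 + 11*√62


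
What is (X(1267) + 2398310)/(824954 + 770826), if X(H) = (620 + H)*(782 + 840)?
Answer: 1364756/398945 ≈ 3.4209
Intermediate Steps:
X(H) = 1005640 + 1622*H (X(H) = (620 + H)*1622 = 1005640 + 1622*H)
(X(1267) + 2398310)/(824954 + 770826) = ((1005640 + 1622*1267) + 2398310)/(824954 + 770826) = ((1005640 + 2055074) + 2398310)/1595780 = (3060714 + 2398310)*(1/1595780) = 5459024*(1/1595780) = 1364756/398945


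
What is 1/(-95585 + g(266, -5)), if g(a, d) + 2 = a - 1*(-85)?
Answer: -1/95236 ≈ -1.0500e-5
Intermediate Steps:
g(a, d) = 83 + a (g(a, d) = -2 + (a - 1*(-85)) = -2 + (a + 85) = -2 + (85 + a) = 83 + a)
1/(-95585 + g(266, -5)) = 1/(-95585 + (83 + 266)) = 1/(-95585 + 349) = 1/(-95236) = -1/95236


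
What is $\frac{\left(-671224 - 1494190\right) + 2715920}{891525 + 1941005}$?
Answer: $\frac{275253}{1416265} \approx 0.19435$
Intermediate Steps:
$\frac{\left(-671224 - 1494190\right) + 2715920}{891525 + 1941005} = \frac{-2165414 + 2715920}{2832530} = 550506 \cdot \frac{1}{2832530} = \frac{275253}{1416265}$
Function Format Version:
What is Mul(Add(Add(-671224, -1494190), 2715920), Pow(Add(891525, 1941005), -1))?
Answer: Rational(275253, 1416265) ≈ 0.19435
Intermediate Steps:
Mul(Add(Add(-671224, -1494190), 2715920), Pow(Add(891525, 1941005), -1)) = Mul(Add(-2165414, 2715920), Pow(2832530, -1)) = Mul(550506, Rational(1, 2832530)) = Rational(275253, 1416265)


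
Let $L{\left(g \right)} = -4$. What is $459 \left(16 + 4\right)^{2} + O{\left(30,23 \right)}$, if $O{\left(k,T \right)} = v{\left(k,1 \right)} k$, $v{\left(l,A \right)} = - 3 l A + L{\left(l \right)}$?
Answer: $180780$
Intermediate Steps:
$v{\left(l,A \right)} = -4 - 3 A l$ ($v{\left(l,A \right)} = - 3 l A - 4 = - 3 A l - 4 = -4 - 3 A l$)
$O{\left(k,T \right)} = k \left(-4 - 3 k\right)$ ($O{\left(k,T \right)} = \left(-4 - 3 k\right) k = k \left(-4 - 3 k\right)$)
$459 \left(16 + 4\right)^{2} + O{\left(30,23 \right)} = 459 \left(16 + 4\right)^{2} - 30 \left(4 + 3 \cdot 30\right) = 459 \cdot 20^{2} - 30 \left(4 + 90\right) = 459 \cdot 400 - 30 \cdot 94 = 183600 - 2820 = 180780$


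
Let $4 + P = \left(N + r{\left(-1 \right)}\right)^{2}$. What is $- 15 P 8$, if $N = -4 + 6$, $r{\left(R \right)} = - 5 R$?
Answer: $-5400$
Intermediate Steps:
$N = 2$
$P = 45$ ($P = -4 + \left(2 - -5\right)^{2} = -4 + \left(2 + 5\right)^{2} = -4 + 7^{2} = -4 + 49 = 45$)
$- 15 P 8 = \left(-15\right) 45 \cdot 8 = \left(-675\right) 8 = -5400$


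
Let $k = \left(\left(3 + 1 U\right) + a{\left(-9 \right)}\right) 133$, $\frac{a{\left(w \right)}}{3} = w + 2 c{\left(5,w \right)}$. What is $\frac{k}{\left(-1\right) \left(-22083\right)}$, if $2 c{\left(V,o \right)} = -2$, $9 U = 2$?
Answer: $- \frac{35644}{198747} \approx -0.17934$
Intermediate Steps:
$U = \frac{2}{9}$ ($U = \frac{1}{9} \cdot 2 = \frac{2}{9} \approx 0.22222$)
$c{\left(V,o \right)} = -1$ ($c{\left(V,o \right)} = \frac{1}{2} \left(-2\right) = -1$)
$a{\left(w \right)} = -6 + 3 w$ ($a{\left(w \right)} = 3 \left(w + 2 \left(-1\right)\right) = 3 \left(w - 2\right) = 3 \left(-2 + w\right) = -6 + 3 w$)
$k = - \frac{35644}{9}$ ($k = \left(\left(3 + 1 \cdot \frac{2}{9}\right) + \left(-6 + 3 \left(-9\right)\right)\right) 133 = \left(\left(3 + \frac{2}{9}\right) - 33\right) 133 = \left(\frac{29}{9} - 33\right) 133 = \left(- \frac{268}{9}\right) 133 = - \frac{35644}{9} \approx -3960.4$)
$\frac{k}{\left(-1\right) \left(-22083\right)} = - \frac{35644}{9 \left(\left(-1\right) \left(-22083\right)\right)} = - \frac{35644}{9 \cdot 22083} = \left(- \frac{35644}{9}\right) \frac{1}{22083} = - \frac{35644}{198747}$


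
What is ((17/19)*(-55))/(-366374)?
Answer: 935/6961106 ≈ 0.00013432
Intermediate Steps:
((17/19)*(-55))/(-366374) = (((1/19)*17)*(-55))*(-1/366374) = ((17/19)*(-55))*(-1/366374) = -935/19*(-1/366374) = 935/6961106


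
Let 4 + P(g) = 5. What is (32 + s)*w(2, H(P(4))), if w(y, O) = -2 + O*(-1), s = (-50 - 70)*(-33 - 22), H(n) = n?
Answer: -19896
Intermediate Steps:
P(g) = 1 (P(g) = -4 + 5 = 1)
s = 6600 (s = -120*(-55) = 6600)
w(y, O) = -2 - O
(32 + s)*w(2, H(P(4))) = (32 + 6600)*(-2 - 1*1) = 6632*(-2 - 1) = 6632*(-3) = -19896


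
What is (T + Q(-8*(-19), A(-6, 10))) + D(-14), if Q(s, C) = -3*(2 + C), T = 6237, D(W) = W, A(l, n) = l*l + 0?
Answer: 6109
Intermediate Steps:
A(l, n) = l² (A(l, n) = l² + 0 = l²)
Q(s, C) = -6 - 3*C
(T + Q(-8*(-19), A(-6, 10))) + D(-14) = (6237 + (-6 - 3*(-6)²)) - 14 = (6237 + (-6 - 3*36)) - 14 = (6237 + (-6 - 108)) - 14 = (6237 - 114) - 14 = 6123 - 14 = 6109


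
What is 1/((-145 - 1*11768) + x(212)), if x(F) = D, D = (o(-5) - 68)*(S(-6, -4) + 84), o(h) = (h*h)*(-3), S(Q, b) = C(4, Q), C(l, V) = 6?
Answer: -1/24783 ≈ -4.0350e-5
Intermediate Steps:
S(Q, b) = 6
o(h) = -3*h**2 (o(h) = h**2*(-3) = -3*h**2)
D = -12870 (D = (-3*(-5)**2 - 68)*(6 + 84) = (-3*25 - 68)*90 = (-75 - 68)*90 = -143*90 = -12870)
x(F) = -12870
1/((-145 - 1*11768) + x(212)) = 1/((-145 - 1*11768) - 12870) = 1/((-145 - 11768) - 12870) = 1/(-11913 - 12870) = 1/(-24783) = -1/24783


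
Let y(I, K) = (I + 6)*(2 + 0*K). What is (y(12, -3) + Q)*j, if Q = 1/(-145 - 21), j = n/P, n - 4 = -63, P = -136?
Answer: 352525/22576 ≈ 15.615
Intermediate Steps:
n = -59 (n = 4 - 63 = -59)
y(I, K) = 12 + 2*I (y(I, K) = (6 + I)*(2 + 0) = (6 + I)*2 = 12 + 2*I)
j = 59/136 (j = -59/(-136) = -59*(-1/136) = 59/136 ≈ 0.43382)
Q = -1/166 (Q = 1/(-166) = -1/166 ≈ -0.0060241)
(y(12, -3) + Q)*j = ((12 + 2*12) - 1/166)*(59/136) = ((12 + 24) - 1/166)*(59/136) = (36 - 1/166)*(59/136) = (5975/166)*(59/136) = 352525/22576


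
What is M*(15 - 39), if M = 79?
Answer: -1896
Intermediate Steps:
M*(15 - 39) = 79*(15 - 39) = 79*(-24) = -1896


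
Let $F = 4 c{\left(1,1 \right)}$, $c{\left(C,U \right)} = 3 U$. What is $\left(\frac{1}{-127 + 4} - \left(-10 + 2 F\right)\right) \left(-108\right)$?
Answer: $\frac{62028}{41} \approx 1512.9$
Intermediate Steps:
$F = 12$ ($F = 4 \cdot 3 \cdot 1 = 4 \cdot 3 = 12$)
$\left(\frac{1}{-127 + 4} - \left(-10 + 2 F\right)\right) \left(-108\right) = \left(\frac{1}{-127 + 4} + \left(\left(5 + 5\right) - 24\right)\right) \left(-108\right) = \left(\frac{1}{-123} + \left(10 - 24\right)\right) \left(-108\right) = \left(- \frac{1}{123} - 14\right) \left(-108\right) = \left(- \frac{1723}{123}\right) \left(-108\right) = \frac{62028}{41}$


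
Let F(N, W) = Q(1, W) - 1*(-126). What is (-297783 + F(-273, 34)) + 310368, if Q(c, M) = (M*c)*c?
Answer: 12745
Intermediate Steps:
Q(c, M) = M*c**2
F(N, W) = 126 + W (F(N, W) = W*1**2 - 1*(-126) = W*1 + 126 = W + 126 = 126 + W)
(-297783 + F(-273, 34)) + 310368 = (-297783 + (126 + 34)) + 310368 = (-297783 + 160) + 310368 = -297623 + 310368 = 12745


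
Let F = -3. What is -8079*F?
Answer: 24237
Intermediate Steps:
-8079*F = -8079*(-3) = 24237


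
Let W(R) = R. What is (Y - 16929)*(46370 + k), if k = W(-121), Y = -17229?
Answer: -1579773342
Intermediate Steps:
k = -121
(Y - 16929)*(46370 + k) = (-17229 - 16929)*(46370 - 121) = -34158*46249 = -1579773342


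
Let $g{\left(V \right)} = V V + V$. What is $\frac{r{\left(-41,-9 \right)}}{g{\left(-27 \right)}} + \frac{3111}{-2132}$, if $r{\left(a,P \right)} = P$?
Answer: $- \frac{9415}{6396} \approx -1.472$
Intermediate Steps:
$g{\left(V \right)} = V + V^{2}$ ($g{\left(V \right)} = V^{2} + V = V + V^{2}$)
$\frac{r{\left(-41,-9 \right)}}{g{\left(-27 \right)}} + \frac{3111}{-2132} = - \frac{9}{\left(-27\right) \left(1 - 27\right)} + \frac{3111}{-2132} = - \frac{9}{\left(-27\right) \left(-26\right)} + 3111 \left(- \frac{1}{2132}\right) = - \frac{9}{702} - \frac{3111}{2132} = \left(-9\right) \frac{1}{702} - \frac{3111}{2132} = - \frac{1}{78} - \frac{3111}{2132} = - \frac{9415}{6396}$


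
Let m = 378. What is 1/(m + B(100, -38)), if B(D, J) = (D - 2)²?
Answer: 1/9982 ≈ 0.00010018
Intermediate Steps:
B(D, J) = (-2 + D)²
1/(m + B(100, -38)) = 1/(378 + (-2 + 100)²) = 1/(378 + 98²) = 1/(378 + 9604) = 1/9982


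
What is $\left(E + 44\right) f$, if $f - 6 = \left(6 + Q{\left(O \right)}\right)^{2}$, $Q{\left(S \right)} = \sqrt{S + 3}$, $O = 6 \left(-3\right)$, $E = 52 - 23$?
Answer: $1971 + 876 i \sqrt{15} \approx 1971.0 + 3392.7 i$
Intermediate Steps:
$E = 29$ ($E = 52 - 23 = 29$)
$O = -18$
$Q{\left(S \right)} = \sqrt{3 + S}$
$f = 6 + \left(6 + i \sqrt{15}\right)^{2}$ ($f = 6 + \left(6 + \sqrt{3 - 18}\right)^{2} = 6 + \left(6 + \sqrt{-15}\right)^{2} = 6 + \left(6 + i \sqrt{15}\right)^{2} \approx 27.0 + 46.476 i$)
$\left(E + 44\right) f = \left(29 + 44\right) \left(27 + 12 i \sqrt{15}\right) = 73 \left(27 + 12 i \sqrt{15}\right) = 1971 + 876 i \sqrt{15}$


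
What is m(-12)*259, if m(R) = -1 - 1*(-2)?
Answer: 259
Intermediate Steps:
m(R) = 1 (m(R) = -1 + 2 = 1)
m(-12)*259 = 1*259 = 259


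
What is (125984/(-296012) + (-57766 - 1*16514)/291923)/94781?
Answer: -14691349648/2047570792123589 ≈ -7.1750e-6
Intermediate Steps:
(125984/(-296012) + (-57766 - 1*16514)/291923)/94781 = (125984*(-1/296012) + (-57766 - 16514)*(1/291923))*(1/94781) = (-31496/74003 - 74280*1/291923)*(1/94781) = (-31496/74003 - 74280/291923)*(1/94781) = -14691349648/21603177769*1/94781 = -14691349648/2047570792123589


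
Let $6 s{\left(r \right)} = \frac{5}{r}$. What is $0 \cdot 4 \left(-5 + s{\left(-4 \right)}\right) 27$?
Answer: $0$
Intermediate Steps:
$s{\left(r \right)} = \frac{5}{6 r}$ ($s{\left(r \right)} = \frac{5 \frac{1}{r}}{6} = \frac{5}{6 r}$)
$0 \cdot 4 \left(-5 + s{\left(-4 \right)}\right) 27 = 0 \cdot 4 \left(-5 + \frac{5}{6 \left(-4\right)}\right) 27 = 0 \cdot 4 \left(-5 + \frac{5}{6} \left(- \frac{1}{4}\right)\right) 27 = 0 \cdot 4 \left(-5 - \frac{5}{24}\right) 27 = 0 \cdot 4 \left(- \frac{125}{24}\right) 27 = 0 \left(- \frac{125}{6}\right) 27 = 0 \cdot 27 = 0$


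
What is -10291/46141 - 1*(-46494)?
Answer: 2145269363/46141 ≈ 46494.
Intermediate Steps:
-10291/46141 - 1*(-46494) = -10291*1/46141 + 46494 = -10291/46141 + 46494 = 2145269363/46141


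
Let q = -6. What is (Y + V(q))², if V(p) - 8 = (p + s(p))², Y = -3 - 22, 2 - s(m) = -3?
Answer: 256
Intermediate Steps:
s(m) = 5 (s(m) = 2 - 1*(-3) = 2 + 3 = 5)
Y = -25
V(p) = 8 + (5 + p)² (V(p) = 8 + (p + 5)² = 8 + (5 + p)²)
(Y + V(q))² = (-25 + (8 + (5 - 6)²))² = (-25 + (8 + (-1)²))² = (-25 + (8 + 1))² = (-25 + 9)² = (-16)² = 256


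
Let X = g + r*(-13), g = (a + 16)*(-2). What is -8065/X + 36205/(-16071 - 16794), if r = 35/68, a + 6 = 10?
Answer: 716354897/4173855 ≈ 171.63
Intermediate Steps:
a = 4 (a = -6 + 10 = 4)
r = 35/68 (r = 35*(1/68) = 35/68 ≈ 0.51471)
g = -40 (g = (4 + 16)*(-2) = 20*(-2) = -40)
X = -3175/68 (X = -40 + (35/68)*(-13) = -40 - 455/68 = -3175/68 ≈ -46.691)
-8065/X + 36205/(-16071 - 16794) = -8065/(-3175/68) + 36205/(-16071 - 16794) = -8065*(-68/3175) + 36205/(-32865) = 109684/635 + 36205*(-1/32865) = 109684/635 - 7241/6573 = 716354897/4173855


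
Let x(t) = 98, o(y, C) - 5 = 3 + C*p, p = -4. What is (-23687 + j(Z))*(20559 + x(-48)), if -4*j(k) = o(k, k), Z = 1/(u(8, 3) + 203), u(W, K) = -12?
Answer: -93464620886/191 ≈ -4.8934e+8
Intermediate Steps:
Z = 1/191 (Z = 1/(-12 + 203) = 1/191 ≈ 0.0052356)
o(y, C) = 8 - 4*C (o(y, C) = 5 + (3 + C*(-4)) = 5 + (3 - 4*C) = 8 - 4*C)
j(k) = -2 + k (j(k) = -(8 - 4*k)/4 = -2 + k)
(-23687 + j(Z))*(20559 + x(-48)) = (-23687 + (-2 + 1/191))*(20559 + 98) = (-23687 - 381/191)*20657 = -4524598/191*20657 = -93464620886/191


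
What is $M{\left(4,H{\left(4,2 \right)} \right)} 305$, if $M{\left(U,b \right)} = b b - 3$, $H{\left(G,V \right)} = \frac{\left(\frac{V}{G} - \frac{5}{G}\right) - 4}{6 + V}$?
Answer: $- \frac{826855}{1024} \approx -807.48$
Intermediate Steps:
$H{\left(G,V \right)} = \frac{-4 - \frac{5}{G} + \frac{V}{G}}{6 + V}$ ($H{\left(G,V \right)} = \frac{\left(- \frac{5}{G} + \frac{V}{G}\right) - 4}{6 + V} = \frac{-4 - \frac{5}{G} + \frac{V}{G}}{6 + V}$)
$M{\left(U,b \right)} = -3 + b^{2}$ ($M{\left(U,b \right)} = b^{2} - 3 = -3 + b^{2}$)
$M{\left(4,H{\left(4,2 \right)} \right)} 305 = \left(-3 + \left(\frac{-5 + 2 - 16}{4 \left(6 + 2\right)}\right)^{2}\right) 305 = \left(-3 + \left(\frac{-5 + 2 - 16}{4 \cdot 8}\right)^{2}\right) 305 = \left(-3 + \left(\frac{1}{4} \cdot \frac{1}{8} \left(-19\right)\right)^{2}\right) 305 = \left(-3 + \left(- \frac{19}{32}\right)^{2}\right) 305 = \left(-3 + \frac{361}{1024}\right) 305 = \left(- \frac{2711}{1024}\right) 305 = - \frac{826855}{1024}$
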